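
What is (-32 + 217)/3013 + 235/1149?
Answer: 920620/3461937 ≈ 0.26593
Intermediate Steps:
(-32 + 217)/3013 + 235/1149 = 185*(1/3013) + 235*(1/1149) = 185/3013 + 235/1149 = 920620/3461937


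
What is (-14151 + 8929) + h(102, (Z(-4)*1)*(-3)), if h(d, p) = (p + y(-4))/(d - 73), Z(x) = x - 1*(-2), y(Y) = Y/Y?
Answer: -151431/29 ≈ -5221.8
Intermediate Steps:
y(Y) = 1
Z(x) = 2 + x (Z(x) = x + 2 = 2 + x)
h(d, p) = (1 + p)/(-73 + d) (h(d, p) = (p + 1)/(d - 73) = (1 + p)/(-73 + d))
(-14151 + 8929) + h(102, (Z(-4)*1)*(-3)) = (-14151 + 8929) + (1 + ((2 - 4)*1)*(-3))/(-73 + 102) = -5222 + (1 - 2*1*(-3))/29 = -5222 + (1 - 2*(-3))/29 = -5222 + (1 + 6)/29 = -5222 + (1/29)*7 = -5222 + 7/29 = -151431/29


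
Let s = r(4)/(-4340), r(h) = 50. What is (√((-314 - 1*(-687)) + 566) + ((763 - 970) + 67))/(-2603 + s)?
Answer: 60760/1129707 - 434*√939/1129707 ≈ 0.042012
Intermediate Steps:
s = -5/434 (s = 50/(-4340) = 50*(-1/4340) = -5/434 ≈ -0.011521)
(√((-314 - 1*(-687)) + 566) + ((763 - 970) + 67))/(-2603 + s) = (√((-314 - 1*(-687)) + 566) + ((763 - 970) + 67))/(-2603 - 5/434) = (√((-314 + 687) + 566) + (-207 + 67))/(-1129707/434) = (√(373 + 566) - 140)*(-434/1129707) = (√939 - 140)*(-434/1129707) = (-140 + √939)*(-434/1129707) = 60760/1129707 - 434*√939/1129707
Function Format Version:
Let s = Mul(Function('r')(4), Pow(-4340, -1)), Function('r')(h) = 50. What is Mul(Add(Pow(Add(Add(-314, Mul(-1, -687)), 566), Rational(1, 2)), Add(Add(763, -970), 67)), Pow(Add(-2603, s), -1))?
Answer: Add(Rational(60760, 1129707), Mul(Rational(-434, 1129707), Pow(939, Rational(1, 2)))) ≈ 0.042012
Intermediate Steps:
s = Rational(-5, 434) (s = Mul(50, Pow(-4340, -1)) = Mul(50, Rational(-1, 4340)) = Rational(-5, 434) ≈ -0.011521)
Mul(Add(Pow(Add(Add(-314, Mul(-1, -687)), 566), Rational(1, 2)), Add(Add(763, -970), 67)), Pow(Add(-2603, s), -1)) = Mul(Add(Pow(Add(Add(-314, Mul(-1, -687)), 566), Rational(1, 2)), Add(Add(763, -970), 67)), Pow(Add(-2603, Rational(-5, 434)), -1)) = Mul(Add(Pow(Add(Add(-314, 687), 566), Rational(1, 2)), Add(-207, 67)), Pow(Rational(-1129707, 434), -1)) = Mul(Add(Pow(Add(373, 566), Rational(1, 2)), -140), Rational(-434, 1129707)) = Mul(Add(Pow(939, Rational(1, 2)), -140), Rational(-434, 1129707)) = Mul(Add(-140, Pow(939, Rational(1, 2))), Rational(-434, 1129707)) = Add(Rational(60760, 1129707), Mul(Rational(-434, 1129707), Pow(939, Rational(1, 2))))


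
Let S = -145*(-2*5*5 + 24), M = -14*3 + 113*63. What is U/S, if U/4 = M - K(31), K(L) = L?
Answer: 1084/145 ≈ 7.4759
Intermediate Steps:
M = 7077 (M = -42 + 7119 = 7077)
U = 28184 (U = 4*(7077 - 1*31) = 4*(7077 - 31) = 4*7046 = 28184)
S = 3770 (S = -145*(-10*5 + 24) = -145*(-50 + 24) = -145*(-26) = 3770)
U/S = 28184/3770 = 28184*(1/3770) = 1084/145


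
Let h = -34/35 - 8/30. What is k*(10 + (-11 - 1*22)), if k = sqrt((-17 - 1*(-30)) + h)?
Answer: -23*sqrt(5187)/21 ≈ -78.880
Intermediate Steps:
h = -26/21 (h = -34*1/35 - 8*1/30 = -34/35 - 4/15 = -26/21 ≈ -1.2381)
k = sqrt(5187)/21 (k = sqrt((-17 - 1*(-30)) - 26/21) = sqrt((-17 + 30) - 26/21) = sqrt(13 - 26/21) = sqrt(247/21) = sqrt(5187)/21 ≈ 3.4296)
k*(10 + (-11 - 1*22)) = (sqrt(5187)/21)*(10 + (-11 - 1*22)) = (sqrt(5187)/21)*(10 + (-11 - 22)) = (sqrt(5187)/21)*(10 - 33) = (sqrt(5187)/21)*(-23) = -23*sqrt(5187)/21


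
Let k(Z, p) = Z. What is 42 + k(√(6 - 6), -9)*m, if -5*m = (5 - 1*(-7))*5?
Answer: 42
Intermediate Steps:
m = -12 (m = -(5 - 1*(-7))*5/5 = -(5 + 7)*5/5 = -12*5/5 = -⅕*60 = -12)
42 + k(√(6 - 6), -9)*m = 42 + √(6 - 6)*(-12) = 42 + √0*(-12) = 42 + 0*(-12) = 42 + 0 = 42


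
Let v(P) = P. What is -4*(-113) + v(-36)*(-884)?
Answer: 32276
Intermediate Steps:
-4*(-113) + v(-36)*(-884) = -4*(-113) - 36*(-884) = 452 + 31824 = 32276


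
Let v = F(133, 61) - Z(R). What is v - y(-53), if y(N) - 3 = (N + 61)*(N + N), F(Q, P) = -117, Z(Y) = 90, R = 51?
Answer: 638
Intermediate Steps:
y(N) = 3 + 2*N*(61 + N) (y(N) = 3 + (N + 61)*(N + N) = 3 + (61 + N)*(2*N) = 3 + 2*N*(61 + N))
v = -207 (v = -117 - 1*90 = -117 - 90 = -207)
v - y(-53) = -207 - (3 + 2*(-53)² + 122*(-53)) = -207 - (3 + 2*2809 - 6466) = -207 - (3 + 5618 - 6466) = -207 - 1*(-845) = -207 + 845 = 638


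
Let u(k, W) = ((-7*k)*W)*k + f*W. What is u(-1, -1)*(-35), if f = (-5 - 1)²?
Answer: 1015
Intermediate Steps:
f = 36 (f = (-6)² = 36)
u(k, W) = 36*W - 7*W*k² (u(k, W) = ((-7*k)*W)*k + 36*W = (-7*W*k)*k + 36*W = -7*W*k² + 36*W = 36*W - 7*W*k²)
u(-1, -1)*(-35) = -(36 - 7*(-1)²)*(-35) = -(36 - 7*1)*(-35) = -(36 - 7)*(-35) = -1*29*(-35) = -29*(-35) = 1015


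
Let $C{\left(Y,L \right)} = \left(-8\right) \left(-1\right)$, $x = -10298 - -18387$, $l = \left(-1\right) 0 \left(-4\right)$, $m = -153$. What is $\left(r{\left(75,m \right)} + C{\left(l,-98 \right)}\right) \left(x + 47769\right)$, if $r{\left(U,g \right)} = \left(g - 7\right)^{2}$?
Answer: $1430411664$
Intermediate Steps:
$r{\left(U,g \right)} = \left(-7 + g\right)^{2}$
$l = 0$ ($l = 0 \left(-4\right) = 0$)
$x = 8089$ ($x = -10298 + 18387 = 8089$)
$C{\left(Y,L \right)} = 8$
$\left(r{\left(75,m \right)} + C{\left(l,-98 \right)}\right) \left(x + 47769\right) = \left(\left(-7 - 153\right)^{2} + 8\right) \left(8089 + 47769\right) = \left(\left(-160\right)^{2} + 8\right) 55858 = \left(25600 + 8\right) 55858 = 25608 \cdot 55858 = 1430411664$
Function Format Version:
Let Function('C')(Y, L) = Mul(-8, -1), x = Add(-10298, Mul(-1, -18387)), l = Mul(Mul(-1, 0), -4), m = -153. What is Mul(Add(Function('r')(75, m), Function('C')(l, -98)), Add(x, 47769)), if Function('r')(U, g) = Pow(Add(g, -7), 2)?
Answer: 1430411664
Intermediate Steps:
Function('r')(U, g) = Pow(Add(-7, g), 2)
l = 0 (l = Mul(0, -4) = 0)
x = 8089 (x = Add(-10298, 18387) = 8089)
Function('C')(Y, L) = 8
Mul(Add(Function('r')(75, m), Function('C')(l, -98)), Add(x, 47769)) = Mul(Add(Pow(Add(-7, -153), 2), 8), Add(8089, 47769)) = Mul(Add(Pow(-160, 2), 8), 55858) = Mul(Add(25600, 8), 55858) = Mul(25608, 55858) = 1430411664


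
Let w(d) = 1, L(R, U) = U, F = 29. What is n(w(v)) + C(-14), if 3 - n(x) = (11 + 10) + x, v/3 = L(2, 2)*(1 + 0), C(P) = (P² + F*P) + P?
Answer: -243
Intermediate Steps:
C(P) = P² + 30*P (C(P) = (P² + 29*P) + P = P² + 30*P)
v = 6 (v = 3*(2*(1 + 0)) = 3*(2*1) = 3*2 = 6)
n(x) = -18 - x (n(x) = 3 - ((11 + 10) + x) = 3 - (21 + x) = 3 + (-21 - x) = -18 - x)
n(w(v)) + C(-14) = (-18 - 1*1) - 14*(30 - 14) = (-18 - 1) - 14*16 = -19 - 224 = -243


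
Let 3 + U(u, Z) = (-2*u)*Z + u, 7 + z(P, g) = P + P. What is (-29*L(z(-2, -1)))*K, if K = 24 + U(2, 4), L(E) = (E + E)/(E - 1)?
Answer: -2233/6 ≈ -372.17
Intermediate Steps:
z(P, g) = -7 + 2*P (z(P, g) = -7 + (P + P) = -7 + 2*P)
U(u, Z) = -3 + u - 2*Z*u (U(u, Z) = -3 + ((-2*u)*Z + u) = -3 + (-2*Z*u + u) = -3 + (u - 2*Z*u) = -3 + u - 2*Z*u)
L(E) = 2*E/(-1 + E) (L(E) = (2*E)/(-1 + E) = 2*E/(-1 + E))
K = 7 (K = 24 + (-3 + 2 - 2*4*2) = 24 + (-3 + 2 - 16) = 24 - 17 = 7)
(-29*L(z(-2, -1)))*K = -58*(-7 + 2*(-2))/(-1 + (-7 + 2*(-2)))*7 = -58*(-7 - 4)/(-1 + (-7 - 4))*7 = -58*(-11)/(-1 - 11)*7 = -58*(-11)/(-12)*7 = -58*(-11)*(-1)/12*7 = -29*11/6*7 = -319/6*7 = -2233/6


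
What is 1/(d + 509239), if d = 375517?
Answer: 1/884756 ≈ 1.1303e-6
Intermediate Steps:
1/(d + 509239) = 1/(375517 + 509239) = 1/884756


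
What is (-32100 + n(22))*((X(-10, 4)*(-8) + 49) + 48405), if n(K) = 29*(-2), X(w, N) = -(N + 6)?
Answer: -1560756372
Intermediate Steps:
X(w, N) = -6 - N (X(w, N) = -(6 + N) = -6 - N)
n(K) = -58
(-32100 + n(22))*((X(-10, 4)*(-8) + 49) + 48405) = (-32100 - 58)*(((-6 - 1*4)*(-8) + 49) + 48405) = -32158*(((-6 - 4)*(-8) + 49) + 48405) = -32158*((-10*(-8) + 49) + 48405) = -32158*((80 + 49) + 48405) = -32158*(129 + 48405) = -32158*48534 = -1560756372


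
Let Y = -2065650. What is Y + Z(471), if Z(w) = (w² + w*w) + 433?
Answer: -1621535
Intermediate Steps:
Z(w) = 433 + 2*w² (Z(w) = (w² + w²) + 433 = 2*w² + 433 = 433 + 2*w²)
Y + Z(471) = -2065650 + (433 + 2*471²) = -2065650 + (433 + 2*221841) = -2065650 + (433 + 443682) = -2065650 + 444115 = -1621535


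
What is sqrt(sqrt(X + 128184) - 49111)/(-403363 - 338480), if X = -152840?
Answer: -sqrt(-49111 + 4*I*sqrt(1541))/741843 ≈ -4.7756e-7 - 0.00029873*I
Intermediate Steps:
sqrt(sqrt(X + 128184) - 49111)/(-403363 - 338480) = sqrt(sqrt(-152840 + 128184) - 49111)/(-403363 - 338480) = sqrt(sqrt(-24656) - 49111)/(-741843) = sqrt(4*I*sqrt(1541) - 49111)*(-1/741843) = sqrt(-49111 + 4*I*sqrt(1541))*(-1/741843) = -sqrt(-49111 + 4*I*sqrt(1541))/741843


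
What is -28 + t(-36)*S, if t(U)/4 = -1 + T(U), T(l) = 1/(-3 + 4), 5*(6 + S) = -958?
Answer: -28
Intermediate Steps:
S = -988/5 (S = -6 + (⅕)*(-958) = -6 - 958/5 = -988/5 ≈ -197.60)
T(l) = 1 (T(l) = 1/1 = 1)
t(U) = 0 (t(U) = 4*(-1 + 1) = 4*0 = 0)
-28 + t(-36)*S = -28 + 0*(-988/5) = -28 + 0 = -28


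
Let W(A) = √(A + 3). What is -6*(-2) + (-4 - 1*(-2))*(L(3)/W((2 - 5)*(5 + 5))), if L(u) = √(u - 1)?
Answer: 12 + 2*I*√6/9 ≈ 12.0 + 0.54433*I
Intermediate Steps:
L(u) = √(-1 + u)
W(A) = √(3 + A)
-6*(-2) + (-4 - 1*(-2))*(L(3)/W((2 - 5)*(5 + 5))) = -6*(-2) + (-4 - 1*(-2))*(√(-1 + 3)/(√(3 + (2 - 5)*(5 + 5)))) = 12 + (-4 + 2)*(√2/(√(3 - 3*10))) = 12 - 2*√2/(√(3 - 30)) = 12 - 2*√2/(√(-27)) = 12 - 2*√2/(3*I*√3) = 12 - 2*√2*(-I*√3/9) = 12 - (-2)*I*√6/9 = 12 + 2*I*√6/9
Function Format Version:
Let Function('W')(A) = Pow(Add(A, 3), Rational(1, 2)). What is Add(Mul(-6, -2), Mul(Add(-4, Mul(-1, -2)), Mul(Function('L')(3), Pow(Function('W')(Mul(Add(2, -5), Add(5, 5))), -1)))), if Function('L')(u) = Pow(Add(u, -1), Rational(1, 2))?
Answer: Add(12, Mul(Rational(2, 9), I, Pow(6, Rational(1, 2)))) ≈ Add(12.000, Mul(0.54433, I))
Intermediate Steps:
Function('L')(u) = Pow(Add(-1, u), Rational(1, 2))
Function('W')(A) = Pow(Add(3, A), Rational(1, 2))
Add(Mul(-6, -2), Mul(Add(-4, Mul(-1, -2)), Mul(Function('L')(3), Pow(Function('W')(Mul(Add(2, -5), Add(5, 5))), -1)))) = Add(Mul(-6, -2), Mul(Add(-4, Mul(-1, -2)), Mul(Pow(Add(-1, 3), Rational(1, 2)), Pow(Pow(Add(3, Mul(Add(2, -5), Add(5, 5))), Rational(1, 2)), -1)))) = Add(12, Mul(Add(-4, 2), Mul(Pow(2, Rational(1, 2)), Pow(Pow(Add(3, Mul(-3, 10)), Rational(1, 2)), -1)))) = Add(12, Mul(-2, Mul(Pow(2, Rational(1, 2)), Pow(Pow(Add(3, -30), Rational(1, 2)), -1)))) = Add(12, Mul(-2, Mul(Pow(2, Rational(1, 2)), Pow(Pow(-27, Rational(1, 2)), -1)))) = Add(12, Mul(-2, Mul(Pow(2, Rational(1, 2)), Pow(Mul(3, I, Pow(3, Rational(1, 2))), -1)))) = Add(12, Mul(-2, Mul(Pow(2, Rational(1, 2)), Mul(Rational(-1, 9), I, Pow(3, Rational(1, 2)))))) = Add(12, Mul(-2, Mul(Rational(-1, 9), I, Pow(6, Rational(1, 2))))) = Add(12, Mul(Rational(2, 9), I, Pow(6, Rational(1, 2))))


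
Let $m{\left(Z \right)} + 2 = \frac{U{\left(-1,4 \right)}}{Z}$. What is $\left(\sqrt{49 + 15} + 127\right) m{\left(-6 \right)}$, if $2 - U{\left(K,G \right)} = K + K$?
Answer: $-360$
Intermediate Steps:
$U{\left(K,G \right)} = 2 - 2 K$ ($U{\left(K,G \right)} = 2 - \left(K + K\right) = 2 - 2 K$)
$m{\left(Z \right)} = -2 + \frac{4}{Z}$ ($m{\left(Z \right)} = -2 + \frac{2 - -2}{Z} = -2 + \frac{2 + 2}{Z} = -2 + \frac{4}{Z}$)
$\left(\sqrt{49 + 15} + 127\right) m{\left(-6 \right)} = \left(\sqrt{49 + 15} + 127\right) \left(-2 + \frac{4}{-6}\right) = \left(\sqrt{64} + 127\right) \left(-2 + 4 \left(- \frac{1}{6}\right)\right) = \left(8 + 127\right) \left(-2 - \frac{2}{3}\right) = 135 \left(- \frac{8}{3}\right) = -360$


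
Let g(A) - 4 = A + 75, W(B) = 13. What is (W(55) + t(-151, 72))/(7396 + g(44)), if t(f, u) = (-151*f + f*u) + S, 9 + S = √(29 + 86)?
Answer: 11933/7519 + √115/7519 ≈ 1.5885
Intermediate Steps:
S = -9 + √115 (S = -9 + √(29 + 86) = -9 + √115 ≈ 1.7238)
t(f, u) = -9 + √115 - 151*f + f*u (t(f, u) = (-151*f + f*u) + (-9 + √115) = -9 + √115 - 151*f + f*u)
g(A) = 79 + A (g(A) = 4 + (A + 75) = 4 + (75 + A) = 79 + A)
(W(55) + t(-151, 72))/(7396 + g(44)) = (13 + (-9 + √115 - 151*(-151) - 151*72))/(7396 + (79 + 44)) = (13 + (-9 + √115 + 22801 - 10872))/(7396 + 123) = (13 + (11920 + √115))/7519 = (11933 + √115)*(1/7519) = 11933/7519 + √115/7519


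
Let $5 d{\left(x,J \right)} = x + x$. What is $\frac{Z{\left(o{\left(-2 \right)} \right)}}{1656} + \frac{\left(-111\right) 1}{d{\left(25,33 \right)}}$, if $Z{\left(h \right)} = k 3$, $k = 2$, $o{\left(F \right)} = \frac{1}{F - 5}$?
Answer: $- \frac{15313}{1380} \approx -11.096$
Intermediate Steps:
$d{\left(x,J \right)} = \frac{2 x}{5}$ ($d{\left(x,J \right)} = \frac{x + x}{5} = \frac{2 x}{5}$)
$o{\left(F \right)} = \frac{1}{-5 + F}$
$Z{\left(h \right)} = 6$ ($Z{\left(h \right)} = 2 \cdot 3 = 6$)
$\frac{Z{\left(o{\left(-2 \right)} \right)}}{1656} + \frac{\left(-111\right) 1}{d{\left(25,33 \right)}} = \frac{6}{1656} + \frac{\left(-111\right) 1}{\frac{2}{5} \cdot 25} = 6 \cdot \frac{1}{1656} - \frac{111}{10} = \frac{1}{276} - \frac{111}{10} = - \frac{15313}{1380}$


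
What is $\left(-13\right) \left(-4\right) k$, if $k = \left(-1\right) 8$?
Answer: $-416$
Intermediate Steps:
$k = -8$
$\left(-13\right) \left(-4\right) k = \left(-13\right) \left(-4\right) \left(-8\right) = 52 \left(-8\right) = -416$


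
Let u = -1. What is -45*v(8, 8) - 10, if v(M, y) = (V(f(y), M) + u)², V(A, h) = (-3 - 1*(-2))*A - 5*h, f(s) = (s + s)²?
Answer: -3969415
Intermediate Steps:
f(s) = 4*s² (f(s) = (2*s)² = 4*s²)
V(A, h) = -A - 5*h (V(A, h) = (-3 + 2)*A - 5*h = -A - 5*h)
v(M, y) = (-1 - 5*M - 4*y²)² (v(M, y) = ((-4*y² - 5*M) - 1)² = ((-5*M - 4*y²) - 1)² = (-1 - 5*M - 4*y²)²)
-45*v(8, 8) - 10 = -45*(1 + 4*8² + 5*8)² - 10 = -45*(1 + 4*64 + 40)² - 10 = -45*(1 + 256 + 40)² - 10 = -45*297² - 10 = -45*88209 - 10 = -3969405 - 10 = -3969415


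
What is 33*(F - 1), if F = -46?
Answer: -1551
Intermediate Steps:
33*(F - 1) = 33*(-46 - 1) = 33*(-47) = -1551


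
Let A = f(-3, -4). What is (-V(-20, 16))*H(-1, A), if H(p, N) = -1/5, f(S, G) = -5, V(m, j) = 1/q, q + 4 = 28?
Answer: 1/120 ≈ 0.0083333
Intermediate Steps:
q = 24 (q = -4 + 28 = 24)
V(m, j) = 1/24
A = -5
H(p, N) = -⅕ (H(p, N) = -1*⅕ = -⅕)
(-V(-20, 16))*H(-1, A) = -1*1/24*(-⅕) = -1/24*(-⅕) = 1/120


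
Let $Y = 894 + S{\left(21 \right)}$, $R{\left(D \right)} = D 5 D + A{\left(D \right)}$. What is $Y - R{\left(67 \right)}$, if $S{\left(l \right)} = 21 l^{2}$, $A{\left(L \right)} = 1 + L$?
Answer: $-12358$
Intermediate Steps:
$R{\left(D \right)} = 1 + D + 5 D^{2}$ ($R{\left(D \right)} = D 5 D + \left(1 + D\right) = 5 D^{2} + \left(1 + D\right) = 1 + D + 5 D^{2}$)
$Y = 10155$ ($Y = 894 + 21 \cdot 21^{2} = 894 + 21 \cdot 441 = 894 + 9261 = 10155$)
$Y - R{\left(67 \right)} = 10155 - \left(1 + 67 + 5 \cdot 67^{2}\right) = 10155 - \left(1 + 67 + 5 \cdot 4489\right) = 10155 - \left(1 + 67 + 22445\right) = 10155 - 22513 = -12358$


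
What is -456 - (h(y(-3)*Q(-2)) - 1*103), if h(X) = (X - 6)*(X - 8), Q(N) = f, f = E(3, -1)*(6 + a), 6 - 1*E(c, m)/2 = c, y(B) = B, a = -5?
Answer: -977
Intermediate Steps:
E(c, m) = 12 - 2*c
f = 6 (f = (12 - 2*3)*(6 - 5) = (12 - 6)*1 = 6*1 = 6)
Q(N) = 6
h(X) = (-8 + X)*(-6 + X) (h(X) = (-6 + X)*(-8 + X) = (-8 + X)*(-6 + X))
-456 - (h(y(-3)*Q(-2)) - 1*103) = -456 - ((48 + (-3*6)**2 - (-42)*6) - 1*103) = -456 - ((48 + (-18)**2 - 14*(-18)) - 103) = -456 - ((48 + 324 + 252) - 103) = -456 - (624 - 103) = -456 - 1*521 = -456 - 521 = -977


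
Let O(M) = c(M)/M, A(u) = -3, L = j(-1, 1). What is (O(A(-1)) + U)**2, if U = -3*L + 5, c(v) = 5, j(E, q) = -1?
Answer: 361/9 ≈ 40.111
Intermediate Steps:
L = -1
U = 8 (U = -3*(-1) + 5 = 3 + 5 = 8)
O(M) = 5/M
(O(A(-1)) + U)**2 = (5/(-3) + 8)**2 = (5*(-1/3) + 8)**2 = (-5/3 + 8)**2 = (19/3)**2 = 361/9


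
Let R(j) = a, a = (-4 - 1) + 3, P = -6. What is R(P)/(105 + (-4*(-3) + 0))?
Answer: -2/117 ≈ -0.017094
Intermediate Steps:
a = -2 (a = -5 + 3 = -2)
R(j) = -2
R(P)/(105 + (-4*(-3) + 0)) = -2/(105 + (-4*(-3) + 0)) = -2/(105 + (12 + 0)) = -2/(105 + 12) = -2/117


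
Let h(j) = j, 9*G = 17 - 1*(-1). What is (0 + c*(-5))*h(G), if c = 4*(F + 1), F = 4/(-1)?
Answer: 120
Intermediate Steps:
F = -4 (F = 4*(-1) = -4)
G = 2 (G = (17 - 1*(-1))/9 = (17 + 1)/9 = (⅑)*18 = 2)
c = -12 (c = 4*(-4 + 1) = 4*(-3) = -12)
(0 + c*(-5))*h(G) = (0 - 12*(-5))*2 = (0 + 60)*2 = 60*2 = 120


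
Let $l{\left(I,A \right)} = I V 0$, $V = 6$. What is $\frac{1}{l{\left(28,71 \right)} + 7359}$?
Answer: $\frac{1}{7359} \approx 0.00013589$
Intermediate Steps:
$l{\left(I,A \right)} = 0$ ($l{\left(I,A \right)} = I 6 \cdot 0 = 6 I 0 = 0$)
$\frac{1}{l{\left(28,71 \right)} + 7359} = \frac{1}{0 + 7359} = \frac{1}{7359}$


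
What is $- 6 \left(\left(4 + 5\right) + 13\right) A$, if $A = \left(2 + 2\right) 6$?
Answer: $-3168$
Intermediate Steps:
$A = 24$ ($A = 4 \cdot 6 = 24$)
$- 6 \left(\left(4 + 5\right) + 13\right) A = - 6 \left(\left(4 + 5\right) + 13\right) 24 = - 6 \left(9 + 13\right) 24 = \left(-6\right) 22 \cdot 24 = \left(-132\right) 24 = -3168$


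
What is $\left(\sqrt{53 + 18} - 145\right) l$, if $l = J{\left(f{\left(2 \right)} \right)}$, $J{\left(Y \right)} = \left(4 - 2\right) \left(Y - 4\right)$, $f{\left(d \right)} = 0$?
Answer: $1160 - 8 \sqrt{71} \approx 1092.6$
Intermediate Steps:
$J{\left(Y \right)} = -8 + 2 Y$ ($J{\left(Y \right)} = 2 \left(-4 + Y\right) = -8 + 2 Y$)
$l = -8$ ($l = -8 + 2 \cdot 0 = -8 + 0 = -8$)
$\left(\sqrt{53 + 18} - 145\right) l = \left(\sqrt{53 + 18} - 145\right) \left(-8\right) = \left(\sqrt{71} - 145\right) \left(-8\right) = \left(-145 + \sqrt{71}\right) \left(-8\right) = 1160 - 8 \sqrt{71}$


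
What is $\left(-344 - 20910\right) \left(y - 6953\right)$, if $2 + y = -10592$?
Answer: $372943938$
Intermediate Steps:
$y = -10594$ ($y = -2 - 10592 = -10594$)
$\left(-344 - 20910\right) \left(y - 6953\right) = \left(-344 - 20910\right) \left(-10594 - 6953\right) = \left(-21254\right) \left(-17547\right) = 372943938$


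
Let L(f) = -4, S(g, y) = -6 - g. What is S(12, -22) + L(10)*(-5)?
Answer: 2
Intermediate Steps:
S(12, -22) + L(10)*(-5) = (-6 - 1*12) - 4*(-5) = (-6 - 12) + 20 = -18 + 20 = 2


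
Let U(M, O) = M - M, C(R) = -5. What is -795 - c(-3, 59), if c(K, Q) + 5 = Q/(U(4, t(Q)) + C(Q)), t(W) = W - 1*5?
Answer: -3891/5 ≈ -778.20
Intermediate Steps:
t(W) = -5 + W (t(W) = W - 5 = -5 + W)
U(M, O) = 0
c(K, Q) = -5 - Q/5 (c(K, Q) = -5 + Q/(0 - 5) = -5 + Q/(-5) = -5 + Q*(-⅕) = -5 - Q/5)
-795 - c(-3, 59) = -795 - (-5 - ⅕*59) = -795 - (-5 - 59/5) = -795 - 1*(-84/5) = -795 + 84/5 = -3891/5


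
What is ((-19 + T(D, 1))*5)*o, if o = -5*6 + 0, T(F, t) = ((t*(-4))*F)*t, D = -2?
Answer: 1650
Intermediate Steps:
T(F, t) = -4*F*t**2 (T(F, t) = ((-4*t)*F)*t = (-4*F*t)*t = -4*F*t**2)
o = -30 (o = -30 + 0 = -30)
((-19 + T(D, 1))*5)*o = ((-19 - 4*(-2)*1**2)*5)*(-30) = ((-19 - 4*(-2)*1)*5)*(-30) = ((-19 + 8)*5)*(-30) = -11*5*(-30) = -55*(-30) = 1650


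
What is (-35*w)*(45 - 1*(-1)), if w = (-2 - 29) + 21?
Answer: 16100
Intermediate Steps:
w = -10 (w = -31 + 21 = -10)
(-35*w)*(45 - 1*(-1)) = (-35*(-10))*(45 - 1*(-1)) = 350*(45 + 1) = 350*46 = 16100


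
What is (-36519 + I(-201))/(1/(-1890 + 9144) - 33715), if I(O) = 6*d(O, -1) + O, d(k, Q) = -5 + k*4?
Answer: 301577796/244568609 ≈ 1.2331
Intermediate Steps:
d(k, Q) = -5 + 4*k
I(O) = -30 + 25*O (I(O) = 6*(-5 + 4*O) + O = (-30 + 24*O) + O = -30 + 25*O)
(-36519 + I(-201))/(1/(-1890 + 9144) - 33715) = (-36519 + (-30 + 25*(-201)))/(1/(-1890 + 9144) - 33715) = (-36519 + (-30 - 5025))/(1/7254 - 33715) = (-36519 - 5055)/(1/7254 - 33715) = -41574/(-244568609/7254) = -41574*(-7254/244568609) = 301577796/244568609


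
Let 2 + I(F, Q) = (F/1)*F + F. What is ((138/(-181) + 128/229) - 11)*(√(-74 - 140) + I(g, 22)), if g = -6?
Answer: -13002444/41449 - 464373*I*√214/41449 ≈ -313.7 - 163.89*I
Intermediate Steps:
I(F, Q) = -2 + F + F² (I(F, Q) = -2 + ((F/1)*F + F) = -2 + ((F*1)*F + F) = -2 + (F*F + F) = -2 + (F² + F) = -2 + (F + F²) = -2 + F + F²)
((138/(-181) + 128/229) - 11)*(√(-74 - 140) + I(g, 22)) = ((138/(-181) + 128/229) - 11)*(√(-74 - 140) + (-2 - 6 + (-6)²)) = ((138*(-1/181) + 128*(1/229)) - 11)*(√(-214) + (-2 - 6 + 36)) = ((-138/181 + 128/229) - 11)*(I*√214 + 28) = (-8434/41449 - 11)*(28 + I*√214) = -464373*(28 + I*√214)/41449 = -13002444/41449 - 464373*I*√214/41449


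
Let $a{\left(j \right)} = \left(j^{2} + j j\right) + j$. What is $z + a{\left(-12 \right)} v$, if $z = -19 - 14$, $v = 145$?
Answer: $39987$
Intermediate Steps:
$z = -33$ ($z = -19 - 14 = -33$)
$a{\left(j \right)} = j + 2 j^{2}$ ($a{\left(j \right)} = \left(j^{2} + j^{2}\right) + j = 2 j^{2} + j = j + 2 j^{2}$)
$z + a{\left(-12 \right)} v = -33 + - 12 \left(1 + 2 \left(-12\right)\right) 145 = -33 + - 12 \left(1 - 24\right) 145 = -33 + \left(-12\right) \left(-23\right) 145 = -33 + 276 \cdot 145 = -33 + 40020 = 39987$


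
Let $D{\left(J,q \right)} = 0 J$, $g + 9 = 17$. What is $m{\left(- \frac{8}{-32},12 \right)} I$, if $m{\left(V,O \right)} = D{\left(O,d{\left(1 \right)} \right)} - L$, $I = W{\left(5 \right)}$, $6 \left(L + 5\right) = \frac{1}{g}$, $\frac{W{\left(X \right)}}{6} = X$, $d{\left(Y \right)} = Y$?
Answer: $\frac{1195}{8} \approx 149.38$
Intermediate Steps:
$g = 8$ ($g = -9 + 17 = 8$)
$W{\left(X \right)} = 6 X$
$L = - \frac{239}{48}$ ($L = -5 + \frac{1}{6 \cdot 8} = -5 + \frac{1}{6} \cdot \frac{1}{8} = -5 + \frac{1}{48} = - \frac{239}{48} \approx -4.9792$)
$D{\left(J,q \right)} = 0$
$I = 30$ ($I = 6 \cdot 5 = 30$)
$m{\left(V,O \right)} = \frac{239}{48}$ ($m{\left(V,O \right)} = 0 - - \frac{239}{48} = 0 + \frac{239}{48} = \frac{239}{48}$)
$m{\left(- \frac{8}{-32},12 \right)} I = \frac{239}{48} \cdot 30 = \frac{1195}{8}$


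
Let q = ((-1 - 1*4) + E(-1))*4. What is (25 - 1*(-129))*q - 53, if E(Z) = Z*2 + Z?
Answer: -4981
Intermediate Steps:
E(Z) = 3*Z (E(Z) = 2*Z + Z = 3*Z)
q = -32 (q = ((-1 - 1*4) + 3*(-1))*4 = ((-1 - 4) - 3)*4 = (-5 - 3)*4 = -8*4 = -32)
(25 - 1*(-129))*q - 53 = (25 - 1*(-129))*(-32) - 53 = (25 + 129)*(-32) - 53 = 154*(-32) - 53 = -4928 - 53 = -4981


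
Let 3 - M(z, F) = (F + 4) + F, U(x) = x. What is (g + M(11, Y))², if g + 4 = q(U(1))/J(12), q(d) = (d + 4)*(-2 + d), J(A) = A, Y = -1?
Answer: 1681/144 ≈ 11.674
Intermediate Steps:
M(z, F) = -1 - 2*F (M(z, F) = 3 - ((F + 4) + F) = 3 - ((4 + F) + F) = 3 - (4 + 2*F) = 3 + (-4 - 2*F) = -1 - 2*F)
q(d) = (-2 + d)*(4 + d) (q(d) = (4 + d)*(-2 + d) = (-2 + d)*(4 + d))
g = -53/12 (g = -4 + (-8 + 1² + 2*1)/12 = -4 + (-8 + 1 + 2)*(1/12) = -4 - 5*1/12 = -4 - 5/12 = -53/12 ≈ -4.4167)
(g + M(11, Y))² = (-53/12 + (-1 - 2*(-1)))² = (-53/12 + (-1 + 2))² = (-53/12 + 1)² = (-41/12)² = 1681/144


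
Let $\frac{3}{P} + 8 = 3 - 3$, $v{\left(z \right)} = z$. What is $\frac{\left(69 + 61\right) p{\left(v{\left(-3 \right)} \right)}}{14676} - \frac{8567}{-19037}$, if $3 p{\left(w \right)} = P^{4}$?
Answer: $\frac{85842333317}{190728200192} \approx 0.45008$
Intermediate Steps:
$P = - \frac{3}{8}$ ($P = \frac{3}{-8 + \left(3 - 3\right)} = \frac{3}{-8 + 0} = \frac{3}{-8} = 3 \left(- \frac{1}{8}\right) = - \frac{3}{8} \approx -0.375$)
$p{\left(w \right)} = \frac{27}{4096}$ ($p{\left(w \right)} = \frac{\left(- \frac{3}{8}\right)^{4}}{3} = \frac{1}{3} \cdot \frac{81}{4096} = \frac{27}{4096}$)
$\frac{\left(69 + 61\right) p{\left(v{\left(-3 \right)} \right)}}{14676} - \frac{8567}{-19037} = \frac{\left(69 + 61\right) \frac{27}{4096}}{14676} - \frac{8567}{-19037} = 130 \cdot \frac{27}{4096} \cdot \frac{1}{14676} - - \frac{8567}{19037} = \frac{1755}{2048} \cdot \frac{1}{14676} + \frac{8567}{19037} = \frac{585}{10018816} + \frac{8567}{19037} = \frac{85842333317}{190728200192}$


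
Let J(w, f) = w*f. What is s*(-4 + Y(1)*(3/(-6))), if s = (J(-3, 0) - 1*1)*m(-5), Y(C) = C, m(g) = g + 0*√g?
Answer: -45/2 ≈ -22.500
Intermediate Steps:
J(w, f) = f*w
m(g) = g (m(g) = g + 0 = g)
s = 5 (s = (0*(-3) - 1*1)*(-5) = (0 - 1)*(-5) = -1*(-5) = 5)
s*(-4 + Y(1)*(3/(-6))) = 5*(-4 + 1*(3/(-6))) = 5*(-4 + 1*(3*(-⅙))) = 5*(-4 + 1*(-½)) = 5*(-4 - ½) = 5*(-9/2) = -45/2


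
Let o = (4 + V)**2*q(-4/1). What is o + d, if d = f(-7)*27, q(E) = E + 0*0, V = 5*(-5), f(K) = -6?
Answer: -1926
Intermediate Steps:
V = -25
q(E) = E (q(E) = E + 0 = E)
o = -1764 (o = (4 - 25)**2*(-4/1) = (-21)**2*(-4*1) = 441*(-4) = -1764)
d = -162 (d = -6*27 = -162)
o + d = -1764 - 162 = -1926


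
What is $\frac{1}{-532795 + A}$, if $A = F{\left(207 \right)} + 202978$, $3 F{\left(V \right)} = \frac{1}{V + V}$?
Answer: $- \frac{1242}{409632713} \approx -3.032 \cdot 10^{-6}$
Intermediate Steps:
$F{\left(V \right)} = \frac{1}{6 V}$ ($F{\left(V \right)} = \frac{1}{3 \left(V + V\right)} = \frac{1}{3 \cdot 2 V} = \frac{\frac{1}{2} \frac{1}{V}}{3} = \frac{1}{6 V}$)
$A = \frac{252098677}{1242}$ ($A = \frac{1}{6 \cdot 207} + 202978 = \frac{1}{6} \cdot \frac{1}{207} + 202978 = \frac{1}{1242} + 202978 = \frac{252098677}{1242} \approx 2.0298 \cdot 10^{5}$)
$\frac{1}{-532795 + A} = \frac{1}{-532795 + \frac{252098677}{1242}} = \frac{1}{- \frac{409632713}{1242}} = - \frac{1242}{409632713}$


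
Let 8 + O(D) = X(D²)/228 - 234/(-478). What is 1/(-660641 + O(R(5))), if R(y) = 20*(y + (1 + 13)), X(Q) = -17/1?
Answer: -54492/36000062695 ≈ -1.5137e-6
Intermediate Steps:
X(Q) = -17 (X(Q) = -17*1 = -17)
R(y) = 280 + 20*y (R(y) = 20*(y + 14) = 20*(14 + y) = 280 + 20*y)
O(D) = -413323/54492 (O(D) = -8 + (-17/228 - 234/(-478)) = -8 + (-17*1/228 - 234*(-1/478)) = -8 + (-17/228 + 117/239) = -8 + 22613/54492 = -413323/54492)
1/(-660641 + O(R(5))) = 1/(-660641 - 413323/54492) = 1/(-36000062695/54492) = -54492/36000062695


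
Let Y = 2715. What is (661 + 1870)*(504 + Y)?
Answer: 8147289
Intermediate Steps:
(661 + 1870)*(504 + Y) = (661 + 1870)*(504 + 2715) = 2531*3219 = 8147289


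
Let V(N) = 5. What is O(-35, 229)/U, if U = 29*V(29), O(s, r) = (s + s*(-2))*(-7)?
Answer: -49/29 ≈ -1.6897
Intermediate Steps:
O(s, r) = 7*s (O(s, r) = (s - 2*s)*(-7) = -s*(-7) = 7*s)
U = 145 (U = 29*5 = 145)
O(-35, 229)/U = (7*(-35))/145 = -245*1/145 = -49/29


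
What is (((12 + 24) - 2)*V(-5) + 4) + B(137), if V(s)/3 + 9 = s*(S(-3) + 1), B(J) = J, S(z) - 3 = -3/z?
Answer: -3327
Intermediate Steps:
S(z) = 3 - 3/z
V(s) = -27 + 15*s (V(s) = -27 + 3*(s*((3 - 3/(-3)) + 1)) = -27 + 3*(s*((3 - 3*(-1/3)) + 1)) = -27 + 3*(s*((3 + 1) + 1)) = -27 + 3*(s*(4 + 1)) = -27 + 3*(s*5) = -27 + 3*(5*s) = -27 + 15*s)
(((12 + 24) - 2)*V(-5) + 4) + B(137) = (((12 + 24) - 2)*(-27 + 15*(-5)) + 4) + 137 = ((36 - 2)*(-27 - 75) + 4) + 137 = (34*(-102) + 4) + 137 = (-3468 + 4) + 137 = -3464 + 137 = -3327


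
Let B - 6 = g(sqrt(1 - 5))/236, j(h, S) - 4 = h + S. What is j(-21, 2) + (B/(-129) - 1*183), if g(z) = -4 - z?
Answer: -1507331/7611 + I/15222 ≈ -198.05 + 6.5694e-5*I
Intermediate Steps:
j(h, S) = 4 + S + h (j(h, S) = 4 + (h + S) = 4 + (S + h) = 4 + S + h)
B = 353/59 - I/118 (B = 6 + (-4 - sqrt(1 - 5))/236 = 6 + (-4 - sqrt(-4))*(1/236) = 6 + (-4 - 2*I)*(1/236) = 6 + (-1/59 - I/118) = 353/59 - I/118 ≈ 5.983 - 0.0084746*I)
j(-21, 2) + (B/(-129) - 1*183) = (4 + 2 - 21) + ((353/59 - I/118)/(-129) - 1*183) = -15 + ((353/59 - I/118)*(-1/129) - 183) = -15 + ((-353/7611 + I/15222) - 183) = -15 + (-1393166/7611 + I/15222) = -1507331/7611 + I/15222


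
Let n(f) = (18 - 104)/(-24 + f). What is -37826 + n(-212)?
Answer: -4463425/118 ≈ -37826.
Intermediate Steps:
n(f) = -86/(-24 + f)
-37826 + n(-212) = -37826 - 86/(-24 - 212) = -37826 - 86/(-236) = -37826 - 86*(-1/236) = -37826 + 43/118 = -4463425/118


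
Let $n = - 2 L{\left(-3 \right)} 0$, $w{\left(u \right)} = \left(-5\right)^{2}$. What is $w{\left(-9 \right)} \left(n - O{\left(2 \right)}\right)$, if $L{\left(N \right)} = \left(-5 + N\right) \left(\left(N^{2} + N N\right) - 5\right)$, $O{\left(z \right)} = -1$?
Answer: $25$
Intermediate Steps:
$w{\left(u \right)} = 25$
$L{\left(N \right)} = \left(-5 + N\right) \left(-5 + 2 N^{2}\right)$ ($L{\left(N \right)} = \left(-5 + N\right) \left(\left(N^{2} + N^{2}\right) - 5\right) = \left(-5 + N\right) \left(2 N^{2} - 5\right) = \left(-5 + N\right) \left(-5 + 2 N^{2}\right)$)
$n = 0$ ($n = - 2 \left(25 - 10 \left(-3\right)^{2} - -15 + 2 \left(-3\right)^{3}\right) 0 = - 2 \left(25 - 90 + 15 + 2 \left(-27\right)\right) 0 = - 2 \left(25 - 90 + 15 - 54\right) 0 = \left(-2\right) \left(-104\right) 0 = 208 \cdot 0 = 0$)
$w{\left(-9 \right)} \left(n - O{\left(2 \right)}\right) = 25 \left(0 - -1\right) = 25 \left(0 + 1\right) = 25 \cdot 1 = 25$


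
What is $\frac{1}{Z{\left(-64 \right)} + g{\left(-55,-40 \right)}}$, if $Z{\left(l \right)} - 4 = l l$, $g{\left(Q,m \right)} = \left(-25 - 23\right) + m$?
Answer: $\frac{1}{4012} \approx 0.00024925$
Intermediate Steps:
$g{\left(Q,m \right)} = -48 + m$
$Z{\left(l \right)} = 4 + l^{2}$ ($Z{\left(l \right)} = 4 + l l = 4 + l^{2}$)
$\frac{1}{Z{\left(-64 \right)} + g{\left(-55,-40 \right)}} = \frac{1}{\left(4 + \left(-64\right)^{2}\right) - 88} = \frac{1}{\left(4 + 4096\right) - 88} = \frac{1}{4100 - 88} = \frac{1}{4012}$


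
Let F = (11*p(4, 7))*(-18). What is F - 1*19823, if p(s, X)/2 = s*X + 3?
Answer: -32099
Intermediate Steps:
p(s, X) = 6 + 2*X*s (p(s, X) = 2*(s*X + 3) = 2*(X*s + 3) = 2*(3 + X*s) = 6 + 2*X*s)
F = -12276 (F = (11*(6 + 2*7*4))*(-18) = (11*(6 + 56))*(-18) = (11*62)*(-18) = 682*(-18) = -12276)
F - 1*19823 = -12276 - 1*19823 = -12276 - 19823 = -32099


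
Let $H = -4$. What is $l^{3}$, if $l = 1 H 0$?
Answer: $0$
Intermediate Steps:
$l = 0$ ($l = 1 \left(-4\right) 0 = \left(-4\right) 0 = 0$)
$l^{3} = 0^{3} = 0$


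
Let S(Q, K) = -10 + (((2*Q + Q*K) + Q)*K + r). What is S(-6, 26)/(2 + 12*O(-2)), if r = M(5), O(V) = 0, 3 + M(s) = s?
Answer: -2266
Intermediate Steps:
M(s) = -3 + s
r = 2 (r = -3 + 5 = 2)
S(Q, K) = -8 + K*(3*Q + K*Q) (S(Q, K) = -10 + (((2*Q + Q*K) + Q)*K + 2) = -10 + (((2*Q + K*Q) + Q)*K + 2) = -10 + ((3*Q + K*Q)*K + 2) = -10 + (K*(3*Q + K*Q) + 2) = -10 + (2 + K*(3*Q + K*Q)) = -8 + K*(3*Q + K*Q))
S(-6, 26)/(2 + 12*O(-2)) = (-8 - 6*26² + 3*26*(-6))/(2 + 12*0) = (-8 - 6*676 - 468)/(2 + 0) = (-8 - 4056 - 468)/2 = -4532*½ = -2266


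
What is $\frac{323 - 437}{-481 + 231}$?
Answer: $\frac{57}{125} \approx 0.456$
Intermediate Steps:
$\frac{323 - 437}{-481 + 231} = - \frac{114}{-250} = \left(-114\right) \left(- \frac{1}{250}\right) = \frac{57}{125}$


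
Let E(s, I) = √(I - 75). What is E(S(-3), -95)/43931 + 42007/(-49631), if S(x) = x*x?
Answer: -42007/49631 + I*√170/43931 ≈ -0.84639 + 0.00029679*I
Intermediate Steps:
S(x) = x²
E(s, I) = √(-75 + I)
E(S(-3), -95)/43931 + 42007/(-49631) = √(-75 - 95)/43931 + 42007/(-49631) = √(-170)*(1/43931) + 42007*(-1/49631) = (I*√170)*(1/43931) - 42007/49631 = I*√170/43931 - 42007/49631 = -42007/49631 + I*√170/43931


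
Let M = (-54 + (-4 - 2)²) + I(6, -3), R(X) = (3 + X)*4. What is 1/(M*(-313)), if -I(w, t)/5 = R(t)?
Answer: 1/5634 ≈ 0.00017749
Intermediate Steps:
R(X) = 12 + 4*X
I(w, t) = -60 - 20*t (I(w, t) = -5*(12 + 4*t) = -60 - 20*t)
M = -18 (M = (-54 + (-4 - 2)²) + (-60 - 20*(-3)) = (-54 + (-6)²) + (-60 + 60) = (-54 + 36) + 0 = -18 + 0 = -18)
1/(M*(-313)) = 1/(-18*(-313)) = 1/5634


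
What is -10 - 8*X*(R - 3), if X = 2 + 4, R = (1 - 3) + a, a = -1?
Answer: 278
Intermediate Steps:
R = -3 (R = (1 - 3) - 1 = -2 - 1 = -3)
X = 6
-10 - 8*X*(R - 3) = -10 - 48*(-3 - 3) = -10 - 48*(-6) = -10 - 8*(-36) = -10 + 288 = 278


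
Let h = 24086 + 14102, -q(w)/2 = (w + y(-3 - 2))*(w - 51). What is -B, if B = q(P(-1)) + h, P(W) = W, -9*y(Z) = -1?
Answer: -342860/9 ≈ -38096.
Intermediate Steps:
y(Z) = ⅑ (y(Z) = -⅑*(-1) = ⅑)
q(w) = -2*(-51 + w)*(⅑ + w) (q(w) = -2*(w + ⅑)*(w - 51) = -2*(⅑ + w)*(-51 + w) = -2*(-51 + w)*(⅑ + w))
h = 38188
B = 342860/9 (B = (34/3 - 2*(-1)² + (916/9)*(-1)) + 38188 = (34/3 - 2*1 - 916/9) + 38188 = (34/3 - 2 - 916/9) + 38188 = -832/9 + 38188 = 342860/9 ≈ 38096.)
-B = -1*342860/9 = -342860/9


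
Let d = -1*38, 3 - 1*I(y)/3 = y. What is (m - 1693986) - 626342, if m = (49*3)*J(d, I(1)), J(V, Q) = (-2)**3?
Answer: -2321504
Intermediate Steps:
I(y) = 9 - 3*y
d = -38
J(V, Q) = -8
m = -1176 (m = (49*3)*(-8) = 147*(-8) = -1176)
(m - 1693986) - 626342 = (-1176 - 1693986) - 626342 = -1695162 - 626342 = -2321504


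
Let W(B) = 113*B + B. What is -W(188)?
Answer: -21432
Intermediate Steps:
W(B) = 114*B
-W(188) = -114*188 = -1*21432 = -21432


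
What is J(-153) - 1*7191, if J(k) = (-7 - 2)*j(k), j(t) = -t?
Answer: -8568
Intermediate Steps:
J(k) = 9*k (J(k) = (-7 - 2)*(-k) = -(-9)*k = 9*k)
J(-153) - 1*7191 = 9*(-153) - 1*7191 = -1377 - 7191 = -8568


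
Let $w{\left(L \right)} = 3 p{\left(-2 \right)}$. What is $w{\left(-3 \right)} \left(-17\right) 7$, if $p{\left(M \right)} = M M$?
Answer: $-1428$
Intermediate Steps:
$p{\left(M \right)} = M^{2}$
$w{\left(L \right)} = 12$ ($w{\left(L \right)} = 3 \left(-2\right)^{2} = 3 \cdot 4 = 12$)
$w{\left(-3 \right)} \left(-17\right) 7 = 12 \left(-17\right) 7 = \left(-204\right) 7 = -1428$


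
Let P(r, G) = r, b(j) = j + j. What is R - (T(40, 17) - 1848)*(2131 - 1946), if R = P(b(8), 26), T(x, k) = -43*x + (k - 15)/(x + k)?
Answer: 37625102/57 ≈ 6.6009e+5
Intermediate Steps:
b(j) = 2*j
T(x, k) = -43*x + (-15 + k)/(k + x)
R = 16 (R = 2*8 = 16)
R - (T(40, 17) - 1848)*(2131 - 1946) = 16 - ((-15 + 17 - 43*40**2 - 43*17*40)/(17 + 40) - 1848)*(2131 - 1946) = 16 - ((-15 + 17 - 43*1600 - 29240)/57 - 1848)*185 = 16 - ((-15 + 17 - 68800 - 29240)/57 - 1848)*185 = 16 - ((1/57)*(-98038) - 1848)*185 = 16 - (-98038/57 - 1848)*185 = 16 - (-203374)*185/57 = 16 - 1*(-37624190/57) = 16 + 37624190/57 = 37625102/57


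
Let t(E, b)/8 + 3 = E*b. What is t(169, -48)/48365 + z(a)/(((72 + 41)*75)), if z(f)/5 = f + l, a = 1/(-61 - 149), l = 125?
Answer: -4367748223/3443104350 ≈ -1.2685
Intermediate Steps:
t(E, b) = -24 + 8*E*b (t(E, b) = -24 + 8*(E*b) = -24 + 8*E*b)
a = -1/210 (a = 1/(-210) = -1/210 ≈ -0.0047619)
z(f) = 625 + 5*f (z(f) = 5*(f + 125) = 5*(125 + f) = 625 + 5*f)
t(169, -48)/48365 + z(a)/(((72 + 41)*75)) = (-24 + 8*169*(-48))/48365 + (625 + 5*(-1/210))/(((72 + 41)*75)) = (-24 - 64896)*(1/48365) + (625 - 1/42)/((113*75)) = -64920*1/48365 + (26249/42)/8475 = -12984/9673 + (26249/42)*(1/8475) = -12984/9673 + 26249/355950 = -4367748223/3443104350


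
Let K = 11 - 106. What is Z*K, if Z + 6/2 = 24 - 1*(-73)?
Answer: -8930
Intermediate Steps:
Z = 94 (Z = -3 + (24 - 1*(-73)) = -3 + (24 + 73) = -3 + 97 = 94)
K = -95
Z*K = 94*(-95) = -8930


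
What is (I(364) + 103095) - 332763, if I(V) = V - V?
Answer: -229668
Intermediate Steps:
I(V) = 0
(I(364) + 103095) - 332763 = (0 + 103095) - 332763 = 103095 - 332763 = -229668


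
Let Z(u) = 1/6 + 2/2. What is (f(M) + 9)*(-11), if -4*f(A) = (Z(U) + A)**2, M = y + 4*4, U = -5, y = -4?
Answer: 54395/144 ≈ 377.74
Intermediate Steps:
M = 12 (M = -4 + 4*4 = -4 + 16 = 12)
Z(u) = 7/6 (Z(u) = 1*(1/6) + 2*(1/2) = 1/6 + 1 = 7/6)
f(A) = -(7/6 + A)**2/4
(f(M) + 9)*(-11) = (-(7 + 6*12)**2/144 + 9)*(-11) = (-(7 + 72)**2/144 + 9)*(-11) = (-1/144*79**2 + 9)*(-11) = (-1/144*6241 + 9)*(-11) = (-6241/144 + 9)*(-11) = -4945/144*(-11) = 54395/144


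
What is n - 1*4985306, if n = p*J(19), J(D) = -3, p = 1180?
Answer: -4988846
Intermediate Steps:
n = -3540 (n = 1180*(-3) = -3540)
n - 1*4985306 = -3540 - 1*4985306 = -3540 - 4985306 = -4988846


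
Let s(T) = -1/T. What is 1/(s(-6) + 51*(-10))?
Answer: -6/3059 ≈ -0.0019614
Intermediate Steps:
1/(s(-6) + 51*(-10)) = 1/(-1/(-6) + 51*(-10)) = 1/(-1*(-⅙) - 510) = 1/(⅙ - 510) = 1/(-3059/6) = -6/3059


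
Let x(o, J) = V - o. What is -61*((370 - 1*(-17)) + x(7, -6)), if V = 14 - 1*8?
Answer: -23546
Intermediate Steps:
V = 6 (V = 14 - 8 = 6)
x(o, J) = 6 - o
-61*((370 - 1*(-17)) + x(7, -6)) = -61*((370 - 1*(-17)) + (6 - 1*7)) = -61*((370 + 17) + (6 - 7)) = -61*(387 - 1) = -61*386 = -23546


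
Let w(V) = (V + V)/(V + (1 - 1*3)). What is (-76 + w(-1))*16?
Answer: -3616/3 ≈ -1205.3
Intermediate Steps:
w(V) = 2*V/(-2 + V) (w(V) = (2*V)/(V + (1 - 3)) = (2*V)/(V - 2) = (2*V)/(-2 + V) = 2*V/(-2 + V))
(-76 + w(-1))*16 = (-76 + 2*(-1)/(-2 - 1))*16 = (-76 + 2*(-1)/(-3))*16 = (-76 + 2*(-1)*(-⅓))*16 = (-76 + ⅔)*16 = -226/3*16 = -3616/3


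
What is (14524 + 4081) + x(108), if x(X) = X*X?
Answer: 30269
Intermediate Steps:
x(X) = X²
(14524 + 4081) + x(108) = (14524 + 4081) + 108² = 18605 + 11664 = 30269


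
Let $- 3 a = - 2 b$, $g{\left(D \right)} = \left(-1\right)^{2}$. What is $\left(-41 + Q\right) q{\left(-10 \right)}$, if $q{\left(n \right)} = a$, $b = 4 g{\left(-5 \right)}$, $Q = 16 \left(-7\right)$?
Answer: $-408$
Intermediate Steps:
$g{\left(D \right)} = 1$
$Q = -112$
$b = 4$ ($b = 4 \cdot 1 = 4$)
$a = \frac{8}{3}$ ($a = - \frac{\left(-2\right) 4}{3} = \left(- \frac{1}{3}\right) \left(-8\right) = \frac{8}{3} \approx 2.6667$)
$q{\left(n \right)} = \frac{8}{3}$
$\left(-41 + Q\right) q{\left(-10 \right)} = \left(-41 - 112\right) \frac{8}{3} = \left(-153\right) \frac{8}{3} = -408$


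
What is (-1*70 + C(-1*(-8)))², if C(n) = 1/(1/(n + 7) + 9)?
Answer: 90345025/18496 ≈ 4884.6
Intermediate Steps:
C(n) = 1/(9 + 1/(7 + n)) (C(n) = 1/(1/(7 + n) + 9) = 1/(9 + 1/(7 + n)))
(-1*70 + C(-1*(-8)))² = (-1*70 + (7 - 1*(-8))/(64 + 9*(-1*(-8))))² = (-70 + (7 + 8)/(64 + 9*8))² = (-70 + 15/(64 + 72))² = (-70 + 15/136)² = (-9505/136)² = 90345025/18496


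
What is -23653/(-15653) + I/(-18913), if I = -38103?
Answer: 1043775448/296045189 ≈ 3.5257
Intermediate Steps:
-23653/(-15653) + I/(-18913) = -23653/(-15653) - 38103/(-18913) = -23653*(-1/15653) - 38103*(-1/18913) = 23653/15653 + 38103/18913 = 1043775448/296045189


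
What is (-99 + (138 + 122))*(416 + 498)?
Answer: 147154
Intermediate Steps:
(-99 + (138 + 122))*(416 + 498) = (-99 + 260)*914 = 161*914 = 147154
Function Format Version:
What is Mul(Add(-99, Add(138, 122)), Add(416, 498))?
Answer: 147154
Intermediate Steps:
Mul(Add(-99, Add(138, 122)), Add(416, 498)) = Mul(Add(-99, 260), 914) = Mul(161, 914) = 147154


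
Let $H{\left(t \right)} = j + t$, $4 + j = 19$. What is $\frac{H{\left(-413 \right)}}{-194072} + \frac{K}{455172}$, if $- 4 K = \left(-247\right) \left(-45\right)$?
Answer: $- \frac{59686519}{14722690064} \approx -0.004054$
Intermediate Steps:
$j = 15$ ($j = -4 + 19 = 15$)
$H{\left(t \right)} = 15 + t$
$K = - \frac{11115}{4}$ ($K = - \frac{\left(-247\right) \left(-45\right)}{4} = \left(- \frac{1}{4}\right) 11115 = - \frac{11115}{4} \approx -2778.8$)
$\frac{H{\left(-413 \right)}}{-194072} + \frac{K}{455172} = \frac{15 - 413}{-194072} - \frac{11115}{4 \cdot 455172} = \left(-398\right) \left(- \frac{1}{194072}\right) - \frac{3705}{606896} = \frac{199}{97036} - \frac{3705}{606896} = - \frac{59686519}{14722690064}$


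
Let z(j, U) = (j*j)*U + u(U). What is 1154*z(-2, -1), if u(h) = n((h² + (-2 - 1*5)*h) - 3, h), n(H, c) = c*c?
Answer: -3462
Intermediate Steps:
n(H, c) = c²
u(h) = h²
z(j, U) = U² + U*j² (z(j, U) = (j*j)*U + U² = j²*U + U² = U*j² + U² = U² + U*j²)
1154*z(-2, -1) = 1154*(-(-1 + (-2)²)) = 1154*(-(-1 + 4)) = 1154*(-1*3) = 1154*(-3) = -3462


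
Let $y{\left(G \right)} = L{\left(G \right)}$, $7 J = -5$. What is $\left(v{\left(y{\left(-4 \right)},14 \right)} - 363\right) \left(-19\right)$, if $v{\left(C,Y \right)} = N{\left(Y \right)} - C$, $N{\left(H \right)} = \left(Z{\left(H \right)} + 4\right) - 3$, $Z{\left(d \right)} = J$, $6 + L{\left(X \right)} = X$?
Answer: $\frac{46911}{7} \approx 6701.6$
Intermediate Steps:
$J = - \frac{5}{7}$ ($J = \frac{1}{7} \left(-5\right) = - \frac{5}{7} \approx -0.71429$)
$L{\left(X \right)} = -6 + X$
$y{\left(G \right)} = -6 + G$
$Z{\left(d \right)} = - \frac{5}{7}$
$N{\left(H \right)} = \frac{2}{7}$ ($N{\left(H \right)} = \left(- \frac{5}{7} + 4\right) - 3 = \frac{23}{7} - 3 = \frac{2}{7}$)
$v{\left(C,Y \right)} = \frac{2}{7} - C$
$\left(v{\left(y{\left(-4 \right)},14 \right)} - 363\right) \left(-19\right) = \left(\left(\frac{2}{7} - \left(-6 - 4\right)\right) - 363\right) \left(-19\right) = \left(\left(\frac{2}{7} - -10\right) - 363\right) \left(-19\right) = \left(\left(\frac{2}{7} + 10\right) - 363\right) \left(-19\right) = \left(\frac{72}{7} - 363\right) \left(-19\right) = \left(- \frac{2469}{7}\right) \left(-19\right) = \frac{46911}{7}$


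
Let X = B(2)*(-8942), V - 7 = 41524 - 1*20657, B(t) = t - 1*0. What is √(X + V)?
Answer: √2990 ≈ 54.681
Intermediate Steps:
B(t) = t (B(t) = t + 0 = t)
V = 20874 (V = 7 + (41524 - 1*20657) = 7 + (41524 - 20657) = 7 + 20867 = 20874)
X = -17884 (X = 2*(-8942) = -17884)
√(X + V) = √(-17884 + 20874) = √2990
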